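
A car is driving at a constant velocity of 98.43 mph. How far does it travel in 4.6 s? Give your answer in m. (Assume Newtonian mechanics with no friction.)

v = 98.43 mph × 0.44704 = 44.0021 m/s
d = v × t = 44.0021 × 4.6 = 202.4 m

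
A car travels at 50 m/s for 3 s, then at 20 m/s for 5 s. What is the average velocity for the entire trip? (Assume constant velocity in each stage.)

d₁ = v₁t₁ = 50 × 3 = 150 m
d₂ = v₂t₂ = 20 × 5 = 100 m
d_total = 250 m, t_total = 8 s
v_avg = d_total/t_total = 250/8 = 31.25 m/s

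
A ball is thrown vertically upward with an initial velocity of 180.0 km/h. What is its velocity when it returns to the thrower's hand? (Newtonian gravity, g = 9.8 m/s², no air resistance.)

By conservation of energy (no air resistance), the ball returns to the throw height with the same speed as launch, but directed downward.
|v_ground| = v₀ = 180.0 km/h
v_ground = 180.0 km/h (downward)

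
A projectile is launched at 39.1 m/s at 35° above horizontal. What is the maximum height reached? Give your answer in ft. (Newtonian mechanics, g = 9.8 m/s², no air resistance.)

H = v₀² × sin²(θ) / (2g) = 39.1² × sin(35°)² / (2 × 9.8) = 1528.81 × 0.32899 / 19.6 = 25.6614 m
H = 25.6614 m / 0.3048 = 84.19 ft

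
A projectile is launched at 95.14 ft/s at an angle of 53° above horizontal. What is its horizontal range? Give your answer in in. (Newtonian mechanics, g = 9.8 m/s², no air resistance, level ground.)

v₀ = 95.14 ft/s × 0.3048 = 28.9987 m/s
R = v₀² × sin(2θ) / g = 28.9987² × sin(2 × 53°) / 9.8 = 840.925 × 0.961262 / 9.8 = 82.4846 m
R = 82.4846 m / 0.0254 = 3247 in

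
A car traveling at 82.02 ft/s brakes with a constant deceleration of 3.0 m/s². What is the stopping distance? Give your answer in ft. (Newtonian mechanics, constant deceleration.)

v₀ = 82.02 ft/s × 0.3048 = 24.9997 m/s
d = v₀² / (2a) = 24.9997² / (2 × 3.0) = 624.985 / 6.0 = 104.164 m
d = 104.164 m / 0.3048 = 341.7 ft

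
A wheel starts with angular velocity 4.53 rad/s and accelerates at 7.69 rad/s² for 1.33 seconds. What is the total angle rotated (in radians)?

θ = ω₀t + ½αt² = 4.53×1.33 + ½×7.69×1.33² = 12.83 rad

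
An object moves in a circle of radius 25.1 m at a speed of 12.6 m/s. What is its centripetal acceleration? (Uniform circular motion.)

a_c = v²/r = 12.6²/25.1 = 158.76/25.1 = 6.33 m/s²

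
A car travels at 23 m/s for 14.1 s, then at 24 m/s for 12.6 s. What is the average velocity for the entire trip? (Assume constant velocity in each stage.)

d₁ = v₁t₁ = 23 × 14.1 = 324.3 m
d₂ = v₂t₂ = 24 × 12.6 = 302.4 m
d_total = 626.7 m, t_total = 26.7 s
v_avg = d_total/t_total = 626.7/26.7 = 23.47 m/s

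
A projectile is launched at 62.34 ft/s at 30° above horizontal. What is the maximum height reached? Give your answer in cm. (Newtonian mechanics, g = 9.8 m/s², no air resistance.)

v₀ = 62.34 ft/s × 0.3048 = 19.0012 m/s
H = v₀² × sin²(θ) / (2g) = 19.0012² × sin(30°)² / (2 × 9.8) = 361.046 × 0.25 / 19.6 = 4.60518 m
H = 4.60518 m / 0.01 = 460.5 cm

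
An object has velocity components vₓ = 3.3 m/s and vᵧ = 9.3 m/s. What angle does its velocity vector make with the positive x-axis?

θ = arctan(vᵧ/vₓ) = arctan(9.3/3.3) = 70.46°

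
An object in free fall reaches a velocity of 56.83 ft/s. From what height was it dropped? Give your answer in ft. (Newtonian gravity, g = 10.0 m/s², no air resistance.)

v = 56.83 ft/s × 0.3048 = 17.3218 m/s
h = v² / (2g) = 17.3218² / (2 × 10.0) = 15.0022 m
h = 15.0022 m / 0.3048 = 49.22 ft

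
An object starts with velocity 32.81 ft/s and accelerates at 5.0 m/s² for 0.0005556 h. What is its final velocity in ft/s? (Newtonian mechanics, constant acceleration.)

v₀ = 32.81 ft/s × 0.3048 = 10.0005 m/s
t = 0.0005556 h × 3600.0 = 2.00016 s
v = v₀ + a × t = 10.0005 + 5.0 × 2.00016 = 20.0013 m/s
v = 20.0013 m/s / 0.3048 = 65.62 ft/s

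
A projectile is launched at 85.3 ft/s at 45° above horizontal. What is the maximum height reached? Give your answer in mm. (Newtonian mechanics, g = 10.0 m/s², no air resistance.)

v₀ = 85.3 ft/s × 0.3048 = 25.9994 m/s
H = v₀² × sin²(θ) / (2g) = 25.9994² × sin(45°)² / (2 × 10.0) = 675.969 × 0.5 / 20.0 = 16.8992 m
H = 16.8992 m / 0.001 = 16900 mm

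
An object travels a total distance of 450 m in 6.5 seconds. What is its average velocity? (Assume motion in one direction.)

v_avg = Δd / Δt = 450 / 6.5 = 69.23 m/s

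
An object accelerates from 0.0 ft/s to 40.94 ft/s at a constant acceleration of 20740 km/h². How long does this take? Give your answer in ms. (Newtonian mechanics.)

v₀ = 0.0 ft/s × 0.3048 = 0.0 m/s
v = 40.94 ft/s × 0.3048 = 12.4785 m/s
a = 20740 km/h² × 7.716049382716049e-05 = 1.60031 m/s²
t = (v - v₀) / a = (12.4785 - 0.0) / 1.60031 = 7.79755 s
t = 7.79755 s / 0.001 = 7798 ms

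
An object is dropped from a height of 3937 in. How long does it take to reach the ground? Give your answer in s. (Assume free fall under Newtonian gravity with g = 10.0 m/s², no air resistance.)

h = 3937 in × 0.0254 = 99.9998 m
t = √(2h/g) = √(2 × 99.9998 / 10.0) = 4.472 s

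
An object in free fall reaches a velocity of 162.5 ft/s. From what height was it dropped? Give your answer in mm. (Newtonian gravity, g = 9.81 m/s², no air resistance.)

v = 162.5 ft/s × 0.3048 = 49.53 m/s
h = v² / (2g) = 49.53² / (2 × 9.81) = 125.037 m
h = 125.037 m / 0.001 = 125000 mm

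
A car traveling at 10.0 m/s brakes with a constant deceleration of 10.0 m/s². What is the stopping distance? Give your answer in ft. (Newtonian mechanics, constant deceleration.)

d = v₀² / (2a) = 10.0² / (2 × 10.0) = 100.0 / 20.0 = 5.0 m
d = 5.0 m / 0.3048 = 16.4 ft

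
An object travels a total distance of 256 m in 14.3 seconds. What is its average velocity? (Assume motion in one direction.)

v_avg = Δd / Δt = 256 / 14.3 = 17.9 m/s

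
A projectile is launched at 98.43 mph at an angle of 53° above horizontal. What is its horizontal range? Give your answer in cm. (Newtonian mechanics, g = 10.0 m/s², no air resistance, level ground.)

v₀ = 98.43 mph × 0.44704 = 44.0021 m/s
R = v₀² × sin(2θ) / g = 44.0021² × sin(2 × 53°) / 10.0 = 1936.18 × 0.961262 / 10.0 = 186.118 m
R = 186.118 m / 0.01 = 18610 cm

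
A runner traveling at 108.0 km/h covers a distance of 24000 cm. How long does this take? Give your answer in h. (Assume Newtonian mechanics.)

d = 24000 cm × 0.01 = 240.0 m
v = 108.0 km/h × 0.2777777777777778 = 30.0 m/s
t = d / v = 240.0 / 30.0 = 8.0 s
t = 8.0 s / 3600.0 = 0.002222 h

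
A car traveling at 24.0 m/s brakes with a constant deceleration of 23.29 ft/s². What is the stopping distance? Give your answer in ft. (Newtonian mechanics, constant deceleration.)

a = 23.29 ft/s² × 0.3048 = 7.09879 m/s²
d = v₀² / (2a) = 24.0² / (2 × 7.09879) = 576.0 / 14.1976 = 40.5702 m
d = 40.5702 m / 0.3048 = 133.1 ft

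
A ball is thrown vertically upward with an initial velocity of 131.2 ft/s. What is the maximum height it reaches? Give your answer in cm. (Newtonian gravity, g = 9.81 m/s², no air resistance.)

v₀ = 131.2 ft/s × 0.3048 = 39.9898 m/s
h_max = v₀² / (2g) = 39.9898² / (2 × 9.81) = 1599.18 / 19.62 = 81.5076 m
h_max = 81.5076 m / 0.01 = 8151 cm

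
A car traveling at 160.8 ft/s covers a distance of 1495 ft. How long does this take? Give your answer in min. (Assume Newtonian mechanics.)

d = 1495 ft × 0.3048 = 455.676 m
v = 160.8 ft/s × 0.3048 = 49.0118 m/s
t = d / v = 455.676 / 49.0118 = 9.29727 s
t = 9.29727 s / 60.0 = 0.155 min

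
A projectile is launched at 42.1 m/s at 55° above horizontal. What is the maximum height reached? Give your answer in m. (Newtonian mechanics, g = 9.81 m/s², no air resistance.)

H = v₀² × sin²(θ) / (2g) = 42.1² × sin(55°)² / (2 × 9.81) = 1772.41 × 0.67101 / 19.62 = 60.62 m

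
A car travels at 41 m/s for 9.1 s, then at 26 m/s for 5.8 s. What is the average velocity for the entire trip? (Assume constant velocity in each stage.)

d₁ = v₁t₁ = 41 × 9.1 = 373.1 m
d₂ = v₂t₂ = 26 × 5.8 = 150.8 m
d_total = 523.9 m, t_total = 14.9 s
v_avg = d_total/t_total = 523.9/14.9 = 35.16 m/s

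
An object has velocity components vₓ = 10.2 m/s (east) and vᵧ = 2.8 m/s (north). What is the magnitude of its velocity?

|v| = √(vₓ² + vᵧ²) = √(10.2² + 2.8²) = √(111.88) = 10.58 m/s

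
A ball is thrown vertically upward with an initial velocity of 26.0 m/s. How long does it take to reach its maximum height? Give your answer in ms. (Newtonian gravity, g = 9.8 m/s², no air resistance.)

t_up = v₀ / g = 26.0 / 9.8 = 2.65306 s
t_up = 2.65306 s / 0.001 = 2653 ms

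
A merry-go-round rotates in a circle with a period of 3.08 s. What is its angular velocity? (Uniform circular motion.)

ω = 2π/T = 2π/3.08 = 2.04 rad/s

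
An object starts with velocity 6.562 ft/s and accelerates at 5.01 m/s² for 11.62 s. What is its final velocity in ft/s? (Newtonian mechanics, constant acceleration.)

v₀ = 6.562 ft/s × 0.3048 = 2.0001 m/s
v = v₀ + a × t = 2.0001 + 5.01 × 11.62 = 60.2163 m/s
v = 60.2163 m/s / 0.3048 = 197.6 ft/s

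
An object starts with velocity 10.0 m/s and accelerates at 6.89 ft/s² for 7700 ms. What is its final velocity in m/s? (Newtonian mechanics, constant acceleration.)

a = 6.89 ft/s² × 0.3048 = 2.10007 m/s²
t = 7700 ms × 0.001 = 7.7 s
v = v₀ + a × t = 10.0 + 2.10007 × 7.7 = 26.17 m/s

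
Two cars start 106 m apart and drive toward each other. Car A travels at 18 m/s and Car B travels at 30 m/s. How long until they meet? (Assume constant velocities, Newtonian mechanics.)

Combined speed: v_combined = 18 + 30 = 48 m/s
Time to meet: t = d/v_combined = 106/48 = 2.21 s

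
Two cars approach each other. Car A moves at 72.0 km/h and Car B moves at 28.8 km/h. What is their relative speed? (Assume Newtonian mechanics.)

v_rel = v_A + v_B = 72.0 + 28.8 = 100.8 km/h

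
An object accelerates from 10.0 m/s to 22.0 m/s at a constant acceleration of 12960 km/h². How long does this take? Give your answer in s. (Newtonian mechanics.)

a = 12960 km/h² × 7.716049382716049e-05 = 1.0 m/s²
t = (v - v₀) / a = (22.0 - 10.0) / 1.0 = 12.0 s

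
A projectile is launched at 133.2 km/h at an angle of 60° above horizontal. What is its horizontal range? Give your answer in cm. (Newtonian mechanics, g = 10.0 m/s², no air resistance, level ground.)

v₀ = 133.2 km/h × 0.2777777777777778 = 37.0 m/s
R = v₀² × sin(2θ) / g = 37.0² × sin(2 × 60°) / 10.0 = 1369.0 × 0.866025 / 10.0 = 118.559 m
R = 118.559 m / 0.01 = 11860 cm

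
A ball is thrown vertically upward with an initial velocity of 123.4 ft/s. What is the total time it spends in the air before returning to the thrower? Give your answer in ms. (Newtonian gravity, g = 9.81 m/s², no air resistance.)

v₀ = 123.4 ft/s × 0.3048 = 37.6123 m/s
t_total = 2 × v₀ / g = 2 × 37.6123 / 9.81 = 7.66815 s
t_total = 7.66815 s / 0.001 = 7668 ms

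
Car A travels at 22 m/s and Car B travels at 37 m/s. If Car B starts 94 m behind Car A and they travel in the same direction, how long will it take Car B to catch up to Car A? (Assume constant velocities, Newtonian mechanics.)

Relative speed: v_rel = 37 - 22 = 15 m/s
Time to catch: t = d₀/v_rel = 94/15 = 6.27 s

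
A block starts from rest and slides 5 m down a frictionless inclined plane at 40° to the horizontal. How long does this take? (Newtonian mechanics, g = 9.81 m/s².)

a = g sin(θ) = 9.81 × sin(40°) = 6.3057 m/s²
t = √(2d/a) = √(2 × 5 / 6.3057) = 1.26 s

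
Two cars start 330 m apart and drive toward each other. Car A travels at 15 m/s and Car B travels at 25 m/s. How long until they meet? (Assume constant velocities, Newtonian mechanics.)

Combined speed: v_combined = 15 + 25 = 40 m/s
Time to meet: t = d/v_combined = 330/40 = 8.25 s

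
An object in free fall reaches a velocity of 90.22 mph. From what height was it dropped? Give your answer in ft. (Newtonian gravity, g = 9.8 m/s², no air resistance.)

v = 90.22 mph × 0.44704 = 40.3319 m/s
h = v² / (2g) = 40.3319² / (2 × 9.8) = 82.993 m
h = 82.993 m / 0.3048 = 272.3 ft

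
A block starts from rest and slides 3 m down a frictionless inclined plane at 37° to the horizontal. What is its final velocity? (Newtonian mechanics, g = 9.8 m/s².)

a = g sin(θ) = 9.8 × sin(37°) = 5.8978 m/s²
v = √(2ad) = √(2 × 5.8978 × 3) = 5.95 m/s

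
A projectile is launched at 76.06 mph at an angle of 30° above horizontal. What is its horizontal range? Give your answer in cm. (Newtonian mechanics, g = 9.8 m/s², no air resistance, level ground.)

v₀ = 76.06 mph × 0.44704 = 34.0019 m/s
R = v₀² × sin(2θ) / g = 34.0019² × sin(2 × 30°) / 9.8 = 1156.13 × 0.866025 / 9.8 = 102.167 m
R = 102.167 m / 0.01 = 10220 cm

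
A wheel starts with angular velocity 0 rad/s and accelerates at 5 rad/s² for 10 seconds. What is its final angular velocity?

ω = ω₀ + αt = 0 + 5 × 10 = 50 rad/s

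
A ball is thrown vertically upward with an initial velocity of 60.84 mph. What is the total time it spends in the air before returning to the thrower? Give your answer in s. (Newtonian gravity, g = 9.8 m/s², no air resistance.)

v₀ = 60.84 mph × 0.44704 = 27.1979 m/s
t_total = 2 × v₀ / g = 2 × 27.1979 / 9.8 = 5.551 s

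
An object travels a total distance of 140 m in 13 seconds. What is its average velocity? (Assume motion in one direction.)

v_avg = Δd / Δt = 140 / 13 = 10.77 m/s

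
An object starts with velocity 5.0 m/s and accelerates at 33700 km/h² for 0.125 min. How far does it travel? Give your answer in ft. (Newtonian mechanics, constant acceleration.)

a = 33700 km/h² × 7.716049382716049e-05 = 2.60031 m/s²
t = 0.125 min × 60.0 = 7.5 s
d = v₀ × t + ½ × a × t² = 5.0 × 7.5 + 0.5 × 2.60031 × 7.5² = 110.634 m
d = 110.634 m / 0.3048 = 363.0 ft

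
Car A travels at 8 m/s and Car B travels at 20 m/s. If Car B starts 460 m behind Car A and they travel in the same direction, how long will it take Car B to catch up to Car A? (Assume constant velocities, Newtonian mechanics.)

Relative speed: v_rel = 20 - 8 = 12 m/s
Time to catch: t = d₀/v_rel = 460/12 = 38.33 s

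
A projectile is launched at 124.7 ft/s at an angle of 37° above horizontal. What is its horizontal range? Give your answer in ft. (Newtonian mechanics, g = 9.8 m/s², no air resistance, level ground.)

v₀ = 124.7 ft/s × 0.3048 = 38.0086 m/s
R = v₀² × sin(2θ) / g = 38.0086² × sin(2 × 37°) / 9.8 = 1444.65 × 0.961262 / 9.8 = 141.703 m
R = 141.703 m / 0.3048 = 464.9 ft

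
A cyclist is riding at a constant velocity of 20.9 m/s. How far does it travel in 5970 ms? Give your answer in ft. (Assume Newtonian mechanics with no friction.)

t = 5970 ms × 0.001 = 5.97 s
d = v × t = 20.9 × 5.97 = 124.773 m
d = 124.773 m / 0.3048 = 409.4 ft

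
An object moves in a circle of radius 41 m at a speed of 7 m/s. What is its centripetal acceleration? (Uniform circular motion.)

a_c = v²/r = 7²/41 = 49/41 = 1.2 m/s²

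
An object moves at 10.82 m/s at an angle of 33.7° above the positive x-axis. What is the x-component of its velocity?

vₓ = v cos(θ) = 10.82 × cos(33.7°) = 9.0 m/s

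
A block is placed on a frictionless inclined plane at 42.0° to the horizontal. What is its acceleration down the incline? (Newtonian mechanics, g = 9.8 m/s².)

a = g sin(θ) = 9.8 × sin(42.0°) = 9.8 × 0.6691 = 6.56 m/s²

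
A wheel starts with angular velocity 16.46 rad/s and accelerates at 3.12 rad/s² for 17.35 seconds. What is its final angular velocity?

ω = ω₀ + αt = 16.46 + 3.12 × 17.35 = 70.59 rad/s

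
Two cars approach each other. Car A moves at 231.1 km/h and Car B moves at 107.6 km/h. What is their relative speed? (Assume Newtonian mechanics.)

v_rel = v_A + v_B = 231.1 + 107.6 = 338.7 km/h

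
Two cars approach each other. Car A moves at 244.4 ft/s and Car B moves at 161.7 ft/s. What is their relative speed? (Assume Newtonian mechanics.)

v_rel = v_A + v_B = 244.4 + 161.7 = 406.1 ft/s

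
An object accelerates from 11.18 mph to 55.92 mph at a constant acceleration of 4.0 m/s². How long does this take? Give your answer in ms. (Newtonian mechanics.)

v₀ = 11.18 mph × 0.44704 = 4.99791 m/s
v = 55.92 mph × 0.44704 = 24.9985 m/s
t = (v - v₀) / a = (24.9985 - 4.99791) / 4.0 = 5.00015 s
t = 5.00015 s / 0.001 = 5000 ms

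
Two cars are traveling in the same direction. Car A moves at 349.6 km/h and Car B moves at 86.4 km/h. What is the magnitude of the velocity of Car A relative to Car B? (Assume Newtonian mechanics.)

v_rel = |v_A - v_B| = |349.6 - 86.4| = 263.2 km/h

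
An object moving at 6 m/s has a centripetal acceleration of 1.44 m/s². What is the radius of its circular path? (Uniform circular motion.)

r = v²/a_c = 6²/1.44 = 25.0 m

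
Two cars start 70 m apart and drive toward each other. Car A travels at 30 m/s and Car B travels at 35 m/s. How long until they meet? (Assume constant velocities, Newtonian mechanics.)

Combined speed: v_combined = 30 + 35 = 65 m/s
Time to meet: t = d/v_combined = 70/65 = 1.08 s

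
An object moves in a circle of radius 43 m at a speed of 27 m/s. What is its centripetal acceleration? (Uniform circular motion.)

a_c = v²/r = 27²/43 = 729/43 = 16.95 m/s²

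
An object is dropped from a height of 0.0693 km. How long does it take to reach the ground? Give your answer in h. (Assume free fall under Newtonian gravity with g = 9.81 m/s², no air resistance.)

h = 0.0693 km × 1000.0 = 69.3 m
t = √(2h/g) = √(2 × 69.3 / 9.81) = 3.75878 s
t = 3.75878 s / 3600.0 = 0.001044 h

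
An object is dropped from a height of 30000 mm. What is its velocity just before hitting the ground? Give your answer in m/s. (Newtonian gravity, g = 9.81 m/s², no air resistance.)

h = 30000 mm × 0.001 = 30.0 m
v = √(2gh) = √(2 × 9.81 × 30.0) = 24.26 m/s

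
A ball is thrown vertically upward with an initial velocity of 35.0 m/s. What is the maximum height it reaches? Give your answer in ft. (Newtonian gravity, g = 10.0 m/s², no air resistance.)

h_max = v₀² / (2g) = 35.0² / (2 × 10.0) = 1225.0 / 20.0 = 61.25 m
h_max = 61.25 m / 0.3048 = 201.0 ft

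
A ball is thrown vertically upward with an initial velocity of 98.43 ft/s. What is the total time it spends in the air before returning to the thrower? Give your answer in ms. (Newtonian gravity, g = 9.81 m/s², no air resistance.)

v₀ = 98.43 ft/s × 0.3048 = 30.0015 m/s
t_total = 2 × v₀ / g = 2 × 30.0015 / 9.81 = 6.11651 s
t_total = 6.11651 s / 0.001 = 6117 ms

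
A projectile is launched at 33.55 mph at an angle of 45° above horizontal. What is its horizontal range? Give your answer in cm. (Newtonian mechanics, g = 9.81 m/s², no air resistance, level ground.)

v₀ = 33.55 mph × 0.44704 = 14.9982 m/s
R = v₀² × sin(2θ) / g = 14.9982² × sin(2 × 45°) / 9.81 = 224.946 × 1.0 / 9.81 = 22.9303 m
R = 22.9303 m / 0.01 = 2293 cm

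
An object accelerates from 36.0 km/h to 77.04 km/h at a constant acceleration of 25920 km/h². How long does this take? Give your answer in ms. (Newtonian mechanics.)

v₀ = 36.0 km/h × 0.2777777777777778 = 10.0 m/s
v = 77.04 km/h × 0.2777777777777778 = 21.4 m/s
a = 25920 km/h² × 7.716049382716049e-05 = 2.0 m/s²
t = (v - v₀) / a = (21.4 - 10.0) / 2.0 = 5.7 s
t = 5.7 s / 0.001 = 5700 ms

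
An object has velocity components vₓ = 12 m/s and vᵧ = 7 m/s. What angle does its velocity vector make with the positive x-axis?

θ = arctan(vᵧ/vₓ) = arctan(7/12) = 30.26°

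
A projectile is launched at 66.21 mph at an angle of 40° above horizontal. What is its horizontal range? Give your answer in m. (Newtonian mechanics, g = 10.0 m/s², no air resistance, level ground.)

v₀ = 66.21 mph × 0.44704 = 29.5985 m/s
R = v₀² × sin(2θ) / g = 29.5985² × sin(2 × 40°) / 10.0 = 876.071 × 0.984808 / 10.0 = 86.28 m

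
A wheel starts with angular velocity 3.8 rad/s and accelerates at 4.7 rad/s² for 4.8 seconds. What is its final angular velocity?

ω = ω₀ + αt = 3.8 + 4.7 × 4.8 = 26.36 rad/s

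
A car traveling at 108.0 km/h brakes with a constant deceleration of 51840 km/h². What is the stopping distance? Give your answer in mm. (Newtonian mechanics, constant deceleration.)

v₀ = 108.0 km/h × 0.2777777777777778 = 30.0 m/s
a = 51840 km/h² × 7.716049382716049e-05 = 4.0 m/s²
d = v₀² / (2a) = 30.0² / (2 × 4.0) = 900.0 / 8.0 = 112.5 m
d = 112.5 m / 0.001 = 112500 mm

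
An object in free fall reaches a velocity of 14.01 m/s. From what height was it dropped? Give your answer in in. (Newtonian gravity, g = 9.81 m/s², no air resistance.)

h = v² / (2g) = 14.01² / (2 × 9.81) = 10.0041 m
h = 10.0041 m / 0.0254 = 393.9 in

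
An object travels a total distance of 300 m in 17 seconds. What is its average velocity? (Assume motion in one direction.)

v_avg = Δd / Δt = 300 / 17 = 17.65 m/s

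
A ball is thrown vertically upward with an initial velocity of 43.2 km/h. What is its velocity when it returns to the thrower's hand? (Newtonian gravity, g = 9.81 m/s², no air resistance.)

By conservation of energy (no air resistance), the ball returns to the throw height with the same speed as launch, but directed downward.
|v_ground| = v₀ = 43.2 km/h
v_ground = 43.2 km/h (downward)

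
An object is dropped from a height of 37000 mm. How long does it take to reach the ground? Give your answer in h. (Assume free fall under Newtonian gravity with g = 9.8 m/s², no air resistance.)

h = 37000 mm × 0.001 = 37.0 m
t = √(2h/g) = √(2 × 37.0 / 9.8) = 2.74791 s
t = 2.74791 s / 3600.0 = 0.0007633 h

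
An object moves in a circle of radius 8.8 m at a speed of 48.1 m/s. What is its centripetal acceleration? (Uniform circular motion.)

a_c = v²/r = 48.1²/8.8 = 2313.61/8.8 = 262.91 m/s²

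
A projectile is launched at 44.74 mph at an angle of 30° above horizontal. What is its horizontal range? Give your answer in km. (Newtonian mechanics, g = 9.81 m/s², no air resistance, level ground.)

v₀ = 44.74 mph × 0.44704 = 20.0006 m/s
R = v₀² × sin(2θ) / g = 20.0006² × sin(2 × 30°) / 9.81 = 400.024 × 0.866025 / 9.81 = 35.314 m
R = 35.314 m / 1000.0 = 0.03531 km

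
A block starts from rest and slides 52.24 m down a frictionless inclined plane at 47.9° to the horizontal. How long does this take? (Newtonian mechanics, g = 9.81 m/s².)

a = g sin(θ) = 9.81 × sin(47.9°) = 7.2788 m/s²
t = √(2d/a) = √(2 × 52.24 / 7.2788) = 3.79 s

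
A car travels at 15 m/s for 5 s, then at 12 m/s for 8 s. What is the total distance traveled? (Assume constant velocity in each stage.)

d₁ = v₁t₁ = 15 × 5 = 75 m
d₂ = v₂t₂ = 12 × 8 = 96 m
d_total = 75 + 96 = 171 m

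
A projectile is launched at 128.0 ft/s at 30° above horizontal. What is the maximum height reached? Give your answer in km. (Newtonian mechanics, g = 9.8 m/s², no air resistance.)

v₀ = 128.0 ft/s × 0.3048 = 39.0144 m/s
H = v₀² × sin²(θ) / (2g) = 39.0144² × sin(30°)² / (2 × 9.8) = 1522.12 × 0.25 / 19.6 = 19.4148 m
H = 19.4148 m / 1000.0 = 0.01941 km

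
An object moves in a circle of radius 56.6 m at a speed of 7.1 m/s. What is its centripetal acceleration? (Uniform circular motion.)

a_c = v²/r = 7.1²/56.6 = 50.41/56.6 = 0.89 m/s²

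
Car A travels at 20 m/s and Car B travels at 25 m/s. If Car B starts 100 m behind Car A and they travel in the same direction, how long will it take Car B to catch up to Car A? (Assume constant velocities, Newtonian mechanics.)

Relative speed: v_rel = 25 - 20 = 5 m/s
Time to catch: t = d₀/v_rel = 100/5 = 20.0 s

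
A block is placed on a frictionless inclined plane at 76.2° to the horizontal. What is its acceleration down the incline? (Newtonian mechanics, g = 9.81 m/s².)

a = g sin(θ) = 9.81 × sin(76.2°) = 9.81 × 0.9711 = 9.53 m/s²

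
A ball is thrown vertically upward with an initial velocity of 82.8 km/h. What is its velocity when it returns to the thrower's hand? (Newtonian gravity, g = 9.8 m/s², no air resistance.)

By conservation of energy (no air resistance), the ball returns to the throw height with the same speed as launch, but directed downward.
|v_ground| = v₀ = 82.8 km/h
v_ground = 82.8 km/h (downward)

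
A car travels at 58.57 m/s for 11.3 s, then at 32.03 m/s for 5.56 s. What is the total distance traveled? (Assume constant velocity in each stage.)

d₁ = v₁t₁ = 58.57 × 11.3 = 661.841 m
d₂ = v₂t₂ = 32.03 × 5.56 = 178.0868 m
d_total = 661.841 + 178.0868 = 839.93 m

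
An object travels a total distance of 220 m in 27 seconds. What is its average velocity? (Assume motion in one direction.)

v_avg = Δd / Δt = 220 / 27 = 8.15 m/s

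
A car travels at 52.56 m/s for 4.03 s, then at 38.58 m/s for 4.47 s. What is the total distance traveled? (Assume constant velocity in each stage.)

d₁ = v₁t₁ = 52.56 × 4.03 = 211.8168 m
d₂ = v₂t₂ = 38.58 × 4.47 = 172.4526 m
d_total = 211.8168 + 172.4526 = 384.27 m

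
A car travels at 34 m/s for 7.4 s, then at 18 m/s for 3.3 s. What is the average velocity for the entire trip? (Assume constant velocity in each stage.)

d₁ = v₁t₁ = 34 × 7.4 = 251.6 m
d₂ = v₂t₂ = 18 × 3.3 = 59.4 m
d_total = 311.0 m, t_total = 10.7 s
v_avg = d_total/t_total = 311.0/10.7 = 29.07 m/s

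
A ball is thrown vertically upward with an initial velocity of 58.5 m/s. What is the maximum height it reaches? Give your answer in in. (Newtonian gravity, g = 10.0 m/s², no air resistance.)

h_max = v₀² / (2g) = 58.5² / (2 × 10.0) = 3422.25 / 20.0 = 171.113 m
h_max = 171.113 m / 0.0254 = 6737 in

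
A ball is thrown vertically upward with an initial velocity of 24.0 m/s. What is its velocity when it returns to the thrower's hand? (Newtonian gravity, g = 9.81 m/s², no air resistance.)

By conservation of energy (no air resistance), the ball returns to the throw height with the same speed as launch, but directed downward.
|v_ground| = v₀ = 24.0 m/s
v_ground = 24.0 m/s (downward)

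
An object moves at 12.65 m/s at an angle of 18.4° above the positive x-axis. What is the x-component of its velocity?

vₓ = v cos(θ) = 12.65 × cos(18.4°) = 12.0 m/s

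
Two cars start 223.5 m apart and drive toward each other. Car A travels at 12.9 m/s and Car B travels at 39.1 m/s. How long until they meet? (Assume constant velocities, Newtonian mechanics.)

Combined speed: v_combined = 12.9 + 39.1 = 52.0 m/s
Time to meet: t = d/v_combined = 223.5/52.0 = 4.3 s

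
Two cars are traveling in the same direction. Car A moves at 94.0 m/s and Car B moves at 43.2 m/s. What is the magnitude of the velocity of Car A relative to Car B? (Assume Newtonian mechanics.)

v_rel = |v_A - v_B| = |94.0 - 43.2| = 50.8 m/s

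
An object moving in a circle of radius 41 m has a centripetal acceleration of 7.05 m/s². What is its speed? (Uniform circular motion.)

v = √(a_c × r) = √(7.05 × 41) = 17.0 m/s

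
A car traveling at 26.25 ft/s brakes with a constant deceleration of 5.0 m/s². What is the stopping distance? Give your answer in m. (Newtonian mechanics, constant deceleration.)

v₀ = 26.25 ft/s × 0.3048 = 8.001 m/s
d = v₀² / (2a) = 8.001² / (2 × 5.0) = 64.016 / 10.0 = 6.402 m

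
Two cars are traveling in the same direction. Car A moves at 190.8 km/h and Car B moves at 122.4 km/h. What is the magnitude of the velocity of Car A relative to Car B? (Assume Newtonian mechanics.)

v_rel = |v_A - v_B| = |190.8 - 122.4| = 68.4 km/h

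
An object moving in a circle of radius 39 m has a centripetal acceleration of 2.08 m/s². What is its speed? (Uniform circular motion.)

v = √(a_c × r) = √(2.08 × 39) = 9.01 m/s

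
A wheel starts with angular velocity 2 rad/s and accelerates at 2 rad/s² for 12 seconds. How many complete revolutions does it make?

θ = ω₀t + ½αt² = 2×12 + ½×2×12² = 168.0 rad
Total revolutions = θ/(2π) = 168.0/(2π) = 26.74
Complete revolutions = ⌊26.74⌋ = 26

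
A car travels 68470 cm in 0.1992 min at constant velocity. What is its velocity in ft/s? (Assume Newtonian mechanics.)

d = 68470 cm × 0.01 = 684.7 m
t = 0.1992 min × 60.0 = 11.952 s
v = d / t = 684.7 / 11.952 = 57.2875 m/s
v = 57.2875 m/s / 0.3048 = 188.0 ft/s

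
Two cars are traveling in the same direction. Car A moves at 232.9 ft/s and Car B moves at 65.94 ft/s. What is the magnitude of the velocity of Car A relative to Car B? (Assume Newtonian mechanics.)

v_rel = |v_A - v_B| = |232.9 - 65.94| = 166.96 ft/s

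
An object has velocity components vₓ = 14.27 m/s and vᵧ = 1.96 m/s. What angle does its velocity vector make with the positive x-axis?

θ = arctan(vᵧ/vₓ) = arctan(1.96/14.27) = 7.82°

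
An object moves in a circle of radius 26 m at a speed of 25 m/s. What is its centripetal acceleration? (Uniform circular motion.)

a_c = v²/r = 25²/26 = 625/26 = 24.04 m/s²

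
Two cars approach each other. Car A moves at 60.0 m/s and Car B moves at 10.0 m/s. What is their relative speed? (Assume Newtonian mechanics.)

v_rel = v_A + v_B = 60.0 + 10.0 = 70.0 m/s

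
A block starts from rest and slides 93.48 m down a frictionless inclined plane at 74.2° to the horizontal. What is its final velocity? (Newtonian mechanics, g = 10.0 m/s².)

a = g sin(θ) = 10.0 × sin(74.2°) = 9.6222 m/s²
v = √(2ad) = √(2 × 9.6222 × 93.48) = 42.41 m/s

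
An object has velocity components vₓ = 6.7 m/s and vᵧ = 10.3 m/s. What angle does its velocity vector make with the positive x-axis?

θ = arctan(vᵧ/vₓ) = arctan(10.3/6.7) = 56.96°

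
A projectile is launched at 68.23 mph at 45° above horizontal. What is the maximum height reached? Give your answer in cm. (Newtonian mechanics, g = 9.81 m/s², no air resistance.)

v₀ = 68.23 mph × 0.44704 = 30.5015 m/s
H = v₀² × sin²(θ) / (2g) = 30.5015² × sin(45°)² / (2 × 9.81) = 930.342 × 0.5 / 19.62 = 23.709 m
H = 23.709 m / 0.01 = 2371 cm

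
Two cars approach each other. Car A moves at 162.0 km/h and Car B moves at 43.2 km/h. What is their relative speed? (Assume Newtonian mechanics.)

v_rel = v_A + v_B = 162.0 + 43.2 = 205.2 km/h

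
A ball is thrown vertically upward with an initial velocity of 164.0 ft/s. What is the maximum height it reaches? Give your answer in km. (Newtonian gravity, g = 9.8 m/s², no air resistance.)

v₀ = 164.0 ft/s × 0.3048 = 49.9872 m/s
h_max = v₀² / (2g) = 49.9872² / (2 × 9.8) = 2498.72 / 19.6 = 127.486 m
h_max = 127.486 m / 1000.0 = 0.1275 km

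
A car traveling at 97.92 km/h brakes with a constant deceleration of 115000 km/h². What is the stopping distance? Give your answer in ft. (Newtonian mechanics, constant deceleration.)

v₀ = 97.92 km/h × 0.2777777777777778 = 27.2 m/s
a = 115000 km/h² × 7.716049382716049e-05 = 8.87346 m/s²
d = v₀² / (2a) = 27.2² / (2 × 8.87346) = 739.84 / 17.7469 = 41.6884 m
d = 41.6884 m / 0.3048 = 136.8 ft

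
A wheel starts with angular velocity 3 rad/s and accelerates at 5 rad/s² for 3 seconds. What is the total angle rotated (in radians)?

θ = ω₀t + ½αt² = 3×3 + ½×5×3² = 31.5 rad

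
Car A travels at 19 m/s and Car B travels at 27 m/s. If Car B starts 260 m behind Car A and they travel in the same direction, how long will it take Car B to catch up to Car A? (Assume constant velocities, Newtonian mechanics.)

Relative speed: v_rel = 27 - 19 = 8 m/s
Time to catch: t = d₀/v_rel = 260/8 = 32.5 s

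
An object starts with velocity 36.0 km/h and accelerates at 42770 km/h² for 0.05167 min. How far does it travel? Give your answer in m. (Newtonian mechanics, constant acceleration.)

v₀ = 36.0 km/h × 0.2777777777777778 = 10.0 m/s
a = 42770 km/h² × 7.716049382716049e-05 = 3.30015 m/s²
t = 0.05167 min × 60.0 = 3.1002 s
d = v₀ × t + ½ × a × t² = 10.0 × 3.1002 + 0.5 × 3.30015 × 3.1002² = 46.86 m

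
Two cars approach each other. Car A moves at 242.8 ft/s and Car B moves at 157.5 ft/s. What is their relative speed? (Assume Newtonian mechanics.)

v_rel = v_A + v_B = 242.8 + 157.5 = 400.3 ft/s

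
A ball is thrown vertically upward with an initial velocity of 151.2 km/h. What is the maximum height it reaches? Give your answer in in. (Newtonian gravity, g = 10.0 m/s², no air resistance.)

v₀ = 151.2 km/h × 0.2777777777777778 = 42.0 m/s
h_max = v₀² / (2g) = 42.0² / (2 × 10.0) = 1764.0 / 20.0 = 88.2 m
h_max = 88.2 m / 0.0254 = 3472 in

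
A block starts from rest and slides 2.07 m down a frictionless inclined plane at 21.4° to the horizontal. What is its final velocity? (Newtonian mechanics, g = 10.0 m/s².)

a = g sin(θ) = 10.0 × sin(21.4°) = 3.6488 m/s²
v = √(2ad) = √(2 × 3.6488 × 2.07) = 3.89 m/s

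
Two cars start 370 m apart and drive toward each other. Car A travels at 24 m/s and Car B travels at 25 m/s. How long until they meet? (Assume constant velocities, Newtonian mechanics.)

Combined speed: v_combined = 24 + 25 = 49 m/s
Time to meet: t = d/v_combined = 370/49 = 7.55 s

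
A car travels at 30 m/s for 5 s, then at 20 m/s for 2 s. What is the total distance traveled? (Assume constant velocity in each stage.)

d₁ = v₁t₁ = 30 × 5 = 150 m
d₂ = v₂t₂ = 20 × 2 = 40 m
d_total = 150 + 40 = 190 m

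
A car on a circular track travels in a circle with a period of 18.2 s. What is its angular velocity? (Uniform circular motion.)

ω = 2π/T = 2π/18.2 = 0.3452 rad/s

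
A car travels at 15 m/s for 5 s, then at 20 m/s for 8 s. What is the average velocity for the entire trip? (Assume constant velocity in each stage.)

d₁ = v₁t₁ = 15 × 5 = 75 m
d₂ = v₂t₂ = 20 × 8 = 160 m
d_total = 235 m, t_total = 13 s
v_avg = d_total/t_total = 235/13 = 18.08 m/s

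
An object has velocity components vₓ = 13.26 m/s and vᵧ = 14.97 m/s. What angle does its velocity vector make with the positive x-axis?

θ = arctan(vᵧ/vₓ) = arctan(14.97/13.26) = 48.47°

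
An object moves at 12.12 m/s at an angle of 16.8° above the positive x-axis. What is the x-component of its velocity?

vₓ = v cos(θ) = 12.12 × cos(16.8°) = 11.6 m/s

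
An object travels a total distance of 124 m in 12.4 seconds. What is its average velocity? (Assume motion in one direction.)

v_avg = Δd / Δt = 124 / 12.4 = 10.0 m/s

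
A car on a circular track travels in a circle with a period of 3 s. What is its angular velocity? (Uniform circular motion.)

ω = 2π/T = 2π/3 = 2.0944 rad/s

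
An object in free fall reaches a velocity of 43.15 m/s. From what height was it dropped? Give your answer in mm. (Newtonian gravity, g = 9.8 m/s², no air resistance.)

h = v² / (2g) = 43.15² / (2 × 9.8) = 94.996 m
h = 94.996 m / 0.001 = 95000 mm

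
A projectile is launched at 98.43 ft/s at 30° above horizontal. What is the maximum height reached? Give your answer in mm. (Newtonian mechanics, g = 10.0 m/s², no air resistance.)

v₀ = 98.43 ft/s × 0.3048 = 30.0015 m/s
H = v₀² × sin²(θ) / (2g) = 30.0015² × sin(30°)² / (2 × 10.0) = 900.09 × 0.25 / 20.0 = 11.2511 m
H = 11.2511 m / 0.001 = 11250 mm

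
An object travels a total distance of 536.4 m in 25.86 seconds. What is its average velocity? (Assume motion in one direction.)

v_avg = Δd / Δt = 536.4 / 25.86 = 20.74 m/s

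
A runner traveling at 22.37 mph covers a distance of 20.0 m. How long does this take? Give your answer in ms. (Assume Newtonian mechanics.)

v = 22.37 mph × 0.44704 = 10.0003 m/s
t = d / v = 20.0 / 10.0003 = 1.99994 s
t = 1.99994 s / 0.001 = 2000 ms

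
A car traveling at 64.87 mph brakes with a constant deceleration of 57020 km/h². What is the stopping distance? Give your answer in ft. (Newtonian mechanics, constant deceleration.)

v₀ = 64.87 mph × 0.44704 = 28.9995 m/s
a = 57020 km/h² × 7.716049382716049e-05 = 4.39969 m/s²
d = v₀² / (2a) = 28.9995² / (2 × 4.39969) = 840.971 / 8.79938 = 95.5716 m
d = 95.5716 m / 0.3048 = 313.6 ft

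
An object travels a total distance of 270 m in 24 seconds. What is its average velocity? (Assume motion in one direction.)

v_avg = Δd / Δt = 270 / 24 = 11.25 m/s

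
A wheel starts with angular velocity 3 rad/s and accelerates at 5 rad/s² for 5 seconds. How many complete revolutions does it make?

θ = ω₀t + ½αt² = 3×5 + ½×5×5² = 77.5 rad
Total revolutions = θ/(2π) = 77.5/(2π) = 12.33
Complete revolutions = ⌊12.33⌋ = 12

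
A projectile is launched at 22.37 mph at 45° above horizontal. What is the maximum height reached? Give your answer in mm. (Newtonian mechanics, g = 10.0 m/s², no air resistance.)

v₀ = 22.37 mph × 0.44704 = 10.0003 m/s
H = v₀² × sin²(θ) / (2g) = 10.0003² × sin(45°)² / (2 × 10.0) = 100.006 × 0.5 / 20.0 = 2.50015 m
H = 2.50015 m / 0.001 = 2500 mm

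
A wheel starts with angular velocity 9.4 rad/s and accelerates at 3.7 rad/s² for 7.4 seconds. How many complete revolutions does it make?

θ = ω₀t + ½αt² = 9.4×7.4 + ½×3.7×7.4² = 170.866 rad
Total revolutions = θ/(2π) = 170.866/(2π) = 27.19
Complete revolutions = ⌊27.19⌋ = 27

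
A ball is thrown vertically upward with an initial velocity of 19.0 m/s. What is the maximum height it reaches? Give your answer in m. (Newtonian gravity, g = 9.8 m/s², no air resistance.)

h_max = v₀² / (2g) = 19.0² / (2 × 9.8) = 361.0 / 19.6 = 18.42 m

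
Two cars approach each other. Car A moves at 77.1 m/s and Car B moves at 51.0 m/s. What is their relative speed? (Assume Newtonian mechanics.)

v_rel = v_A + v_B = 77.1 + 51.0 = 128.1 m/s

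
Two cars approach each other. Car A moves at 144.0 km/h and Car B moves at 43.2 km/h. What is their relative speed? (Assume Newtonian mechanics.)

v_rel = v_A + v_B = 144.0 + 43.2 = 187.2 km/h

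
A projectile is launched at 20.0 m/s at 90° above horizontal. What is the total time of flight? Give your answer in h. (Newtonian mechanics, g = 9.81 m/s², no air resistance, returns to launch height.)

T = 2 × v₀ × sin(θ) / g = 2 × 20.0 × sin(90°) / 9.81 = 2 × 20.0 × 1.0 / 9.81 = 4.07747 s
T = 4.07747 s / 3600.0 = 0.001133 h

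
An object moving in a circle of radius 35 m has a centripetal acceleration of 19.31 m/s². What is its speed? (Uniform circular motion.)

v = √(a_c × r) = √(19.31 × 35) = 26.0 m/s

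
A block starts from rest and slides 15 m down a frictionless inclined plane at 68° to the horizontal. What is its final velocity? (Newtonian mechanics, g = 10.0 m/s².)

a = g sin(θ) = 10.0 × sin(68°) = 9.2718 m/s²
v = √(2ad) = √(2 × 9.2718 × 15) = 16.68 m/s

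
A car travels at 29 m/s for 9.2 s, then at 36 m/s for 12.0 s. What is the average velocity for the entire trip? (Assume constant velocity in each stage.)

d₁ = v₁t₁ = 29 × 9.2 = 266.8 m
d₂ = v₂t₂ = 36 × 12.0 = 432.0 m
d_total = 698.8 m, t_total = 21.2 s
v_avg = d_total/t_total = 698.8/21.2 = 32.96 m/s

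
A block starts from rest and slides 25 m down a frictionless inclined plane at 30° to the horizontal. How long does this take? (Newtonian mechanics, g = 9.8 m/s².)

a = g sin(θ) = 9.8 × sin(30°) = 4.9 m/s²
t = √(2d/a) = √(2 × 25 / 4.9) = 3.19 s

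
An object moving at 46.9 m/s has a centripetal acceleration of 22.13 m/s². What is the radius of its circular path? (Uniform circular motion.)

r = v²/a_c = 46.9²/22.13 = 99.39 m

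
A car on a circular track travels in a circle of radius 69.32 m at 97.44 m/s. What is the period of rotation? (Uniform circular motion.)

T = 2πr/v = 2π×69.32/97.44 = 4.47 s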